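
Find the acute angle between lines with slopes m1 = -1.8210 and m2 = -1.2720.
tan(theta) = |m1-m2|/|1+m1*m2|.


m1-m2 = -0.549
1+m1*m2 = 3.316312
tan(theta) = |-0.549/3.316312| = 0.165545
theta = arctan(|-0.549/3.316312|) = 9.3998 degrees (acute angle)

9.3998 degrees


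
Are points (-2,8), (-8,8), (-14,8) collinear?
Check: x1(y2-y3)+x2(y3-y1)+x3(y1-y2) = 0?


-2*(8-8) - 8*(8-8) - 14*(8-8)
= 0 + 0 + 0 = 0

Yes, collinear (determinant = 0)


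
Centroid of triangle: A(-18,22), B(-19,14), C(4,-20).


Gx = (-18- 19+4)/3 = -33/3 = -11.0000
Gy = (22+14- 20)/3 = 16/3 = 5.3333

G = (-11.0000, 5.3333)


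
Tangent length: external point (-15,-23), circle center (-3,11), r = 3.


d = sqrt((-15+ 3)^2 + (-23-11)^2) = sqrt(144+1156) = 36.0555
L = sqrt(1300.0000 - 9) = sqrt(1291.0000) = 35.9305

35.9305


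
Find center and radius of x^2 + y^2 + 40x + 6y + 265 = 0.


h = -D/2 = -40/2 = -20
k = -E/2 = -6/2 = -3
r^2 = h^2 + k^2 - F = 400 + 9 - 265 = 144
r = 12

Center (-20, -3), radius = 12


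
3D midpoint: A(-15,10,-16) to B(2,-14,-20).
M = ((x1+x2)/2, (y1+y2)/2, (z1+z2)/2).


Mx = (-15+2)/2 = -6.5000
My = (10- 14)/2 = -2.0000
Mz = (-16- 20)/2 = -18.0000

M = (-6.5000, -2.0000, -18.0000)


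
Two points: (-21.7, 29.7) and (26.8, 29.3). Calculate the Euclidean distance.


dx = 26.8 + 21.7 = 48.5
dy = 29.3 - 29.7 = -0.4
d = sqrt(2352.25 + 0.16) = sqrt(2352.41) = 48.5016

48.5016


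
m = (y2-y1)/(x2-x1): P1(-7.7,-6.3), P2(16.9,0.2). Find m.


dy = 0.2 + 6.3 = 6.5
dx = 16.9 + 7.7 = 24.6
m = 6.5/24.6 = 0.2642

m = 0.2642


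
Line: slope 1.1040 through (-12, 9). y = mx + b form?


y - 9 = 1.1040(x + 12)
y = 1.1040x + 9 - 1.1040*(-12)
y = 1.1040x + 22.2480

y = 1.1040x + 22.2480


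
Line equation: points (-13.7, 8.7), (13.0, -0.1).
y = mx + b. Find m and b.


m = (-8.8)/(26.7) = -0.3296
b = y1 - m*x1 = 8.7 - (-8.8*(-13.7))/(26.7) = 8.7 - 4.5154 = 4.1846

y = -0.3296x + 4.1846


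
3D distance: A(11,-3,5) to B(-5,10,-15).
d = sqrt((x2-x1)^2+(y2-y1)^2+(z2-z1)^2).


dx=-16, dy=13, dz=-20
d = sqrt(256+169+400) = sqrt(825) = 28.7228

28.7228


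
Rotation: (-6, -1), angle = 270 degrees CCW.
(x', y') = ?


cos(270) = 0, sin(270) = -1
x' = -6*0 + 1*(-1) = -1
y' = -6*(-1) - 1*0 = 6

(-1, 6)


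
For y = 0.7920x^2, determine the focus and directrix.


a = 0.7920
1/(4a) = 0.3157
Focus = (0, 0.3157)
Directrix: y = -0.3157

Focus = (0, 0.3157), Directrix: y = -0.3157


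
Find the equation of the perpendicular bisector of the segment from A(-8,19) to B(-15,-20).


Midpoint = (-11.5, -0.5)
Slope of AB = dy/dx = -39/(-7) = 5.5714
Perp slope = -dx/dy = -7/39 = -0.1795
b = My - (perp slope)*Mx = -0.5 + (-7*(-11.5))/(-39) = -0.5 - 2.0641 = -2.5641

y = -0.1795x - 2.5641


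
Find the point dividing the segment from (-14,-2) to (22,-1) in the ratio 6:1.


Px = (6*22 + 1*(-14))/7 = 118/7 = 16.8571
Py = (6*(-1) + 1*(-2))/7 = -8/7 = -1.1429

P = (16.8571, -1.1429)


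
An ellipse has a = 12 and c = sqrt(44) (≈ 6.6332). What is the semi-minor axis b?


b^2 = 12^2 - (sqrt(44))^2 = 144 - 44 = 100
b = sqrt(100) = 10

b = 10


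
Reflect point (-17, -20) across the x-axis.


Reflection rule for x-axis: (x, -y)
(-17, -20) -> (-17, 20)

(-17, 20)


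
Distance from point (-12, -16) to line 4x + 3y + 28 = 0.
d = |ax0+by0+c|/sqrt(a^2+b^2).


|4*(-12) + 3*(-16) + 28| = |-68| = 68
sqrt(16 + 9) = sqrt(25) = 5.0000
d = 68/sqrt(25) = 13.6000

13.6000


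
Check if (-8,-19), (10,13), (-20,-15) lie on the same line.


-8*(13+ 15) + 10*(-15+ 19) - 20*(-19-13)
= -224 + 40 + 640 = 456

No, not collinear (determinant = 456)


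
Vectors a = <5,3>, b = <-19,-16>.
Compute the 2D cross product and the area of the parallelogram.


cross = 5*(-16) - 3*(-19) = -80 + 57 = -23
Parallelogram area = |-23| = 23

cross = -23, parallelogram area = 23


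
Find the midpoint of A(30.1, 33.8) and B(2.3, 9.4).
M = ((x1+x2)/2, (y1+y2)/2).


Mx = (30.1 + 2.3)/2 = 32.4/2 = 16.2000
My = (33.8 + 9.4)/2 = 43.2/2 = 21.6000

(16.2000, 21.6000)


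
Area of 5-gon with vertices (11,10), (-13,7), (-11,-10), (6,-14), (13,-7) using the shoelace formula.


sum(xi*y_{i+1}) = 11*7 - 13*(-10) - 11*(-14) + 6*(-7) + 13*10 = 449
sum(yi*x_{i+1}) = 10*(-13) + 7*(-11) - 10*6 - 14*13 - 7*11 = -526
Area = |449 + 526|/2 = 975/2 = 487.5000

487.5000 sq units


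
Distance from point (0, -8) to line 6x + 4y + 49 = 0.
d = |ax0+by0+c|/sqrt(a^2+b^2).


|6*0 + 4*(-8) + 49| = |17| = 17
sqrt(36 + 16) = sqrt(52) = 7.2111
d = 17/sqrt(52) = 2.3575

2.3575


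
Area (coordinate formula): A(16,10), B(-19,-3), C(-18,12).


16*(-3-12) = -240
-19*(12-10) = -38
-18*(10+ 3) = -234
sum = -512
Area = |-512|/2 = 256.0000

256.0000 sq units


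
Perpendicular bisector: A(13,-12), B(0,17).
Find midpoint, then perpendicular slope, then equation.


Midpoint = (6.5, 2.5)
Slope of AB = dy/dx = 29/(-13) = -2.2308
Perp slope = -dx/dy = 13/29 = 0.4483
b = My - (perp slope)*Mx = 2.5 + (-13*6.5)/29 = 2.5 - 2.9138 = -0.4138

y = 0.4483x - 0.4138


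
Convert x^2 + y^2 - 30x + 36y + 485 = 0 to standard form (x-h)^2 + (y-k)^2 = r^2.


h = -D/2 = 30/2 = 15
k = -E/2 = -36/2 = -18
r^2 = h^2 + k^2 - F = 225 + 324 - 485 = 64
r = 8

Center (15, -18), radius = 8


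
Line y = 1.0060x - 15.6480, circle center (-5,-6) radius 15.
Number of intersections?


Substitute y = 1.0060x - 15.6480: (x+ 5)^2 + (1.0060x- 15.6480+ 6)^2 = 225
Expand to Ax^2 + Bx + C = 0, where b-k = -9.648
A = 1+m^2 = 2.012036
B = 2(m(b-k) - h) = 2(1.0060*(-9.648) + 5) = -9.411776
C = h^2 + (b-k)^2 - r^2 = 25 + 93.083904 - 225 = -106.916096
disc = B^2-4AC = 88.5815 + 860.4761 = 949.0576
disc > 0

2 intersection points


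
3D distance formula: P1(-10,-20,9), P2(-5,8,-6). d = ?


dx=5, dy=28, dz=-15
d = sqrt(25+784+225) = sqrt(1034) = 32.1559

32.1559


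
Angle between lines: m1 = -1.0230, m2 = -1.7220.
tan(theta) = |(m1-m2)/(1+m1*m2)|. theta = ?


m1-m2 = 0.699
1+m1*m2 = 2.761606
tan(theta) = |0.699/2.761606| = 0.253114
theta = arctan(|0.699/2.761606|) = 14.2040 degrees (acute angle)

14.2040 degrees


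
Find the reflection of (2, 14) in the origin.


Reflection rule for origin: (-x, -y)
(2, 14) -> (-2, -14)

(-2, -14)


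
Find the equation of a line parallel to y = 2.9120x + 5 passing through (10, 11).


Parallel lines have equal slopes.
m2 = 2.9120
b2 = 11 - 2.9120*10 = -18.1200

y = 2.9120x - 18.1200


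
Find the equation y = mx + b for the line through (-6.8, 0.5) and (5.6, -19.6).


m = (-20.1)/(12.4) = -1.6210
b = y1 - m*x1 = 0.5 - (-20.1*(-6.8))/(12.4) = 0.5 - 11.0226 = -10.5226

y = -1.6210x - 10.5226


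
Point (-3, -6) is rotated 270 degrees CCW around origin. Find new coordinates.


cos(270) = 0, sin(270) = -1
x' = -3*0 + 6*(-1) = -6
y' = -3*(-1) - 6*0 = 3

(-6, 3)


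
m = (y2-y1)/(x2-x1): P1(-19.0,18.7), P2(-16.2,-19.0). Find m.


dy = -19.0 - 18.7 = -37.7
dx = -16.2 + 19.0 = 2.8
m = -37.7/2.8 = -13.4643

m = -13.4643


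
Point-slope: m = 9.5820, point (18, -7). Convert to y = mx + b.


y + 7 = 9.5820(x - 18)
y = 9.5820x - 7 - 9.5820*18
y = 9.5820x - 179.4760

y = 9.5820x - 179.4760


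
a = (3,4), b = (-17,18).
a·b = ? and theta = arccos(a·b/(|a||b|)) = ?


a·b = 3*(-17) + 4*18 = -51 + 72 = 21
|a| = sqrt(9+16) = 5.0000
|b| = sqrt(289+324) = 24.7588
cos(theta) = 21/(sqrt(25)*sqrt(613)) = 21/sqrt(15325) = 0.169636
theta = arccos(21/sqrt(15325)) = 80.2333 degrees

a·b = 21, theta = 80.2333 deg


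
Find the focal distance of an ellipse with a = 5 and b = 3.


c^2 = 5^2 - 3^2 = 25 - 9 = 16
c = sqrt(16) = 4.0000

c = 4.0000


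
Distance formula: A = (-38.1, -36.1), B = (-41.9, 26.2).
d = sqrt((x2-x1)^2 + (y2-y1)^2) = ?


dx = -41.9 + 38.1 = -3.8
dy = 26.2 + 36.1 = 62.3
d = sqrt(14.44 + 3881.29) = sqrt(3895.73) = 62.4158

62.4158


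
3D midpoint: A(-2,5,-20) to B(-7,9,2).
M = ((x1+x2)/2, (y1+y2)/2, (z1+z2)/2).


Mx = (-2- 7)/2 = -4.5000
My = (5+9)/2 = 7.0000
Mz = (-20+2)/2 = -9.0000

M = (-4.5000, 7.0000, -9.0000)


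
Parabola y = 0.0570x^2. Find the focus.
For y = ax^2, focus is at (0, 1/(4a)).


a = 0.0570
4a = 0.2280
focus = (0, 1/0.2280) = (0, 4.3860)

Focus = (0, 4.3860)


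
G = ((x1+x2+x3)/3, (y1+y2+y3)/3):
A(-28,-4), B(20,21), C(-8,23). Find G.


Gx = (-28+20- 8)/3 = -16/3 = -5.3333
Gy = (-4+21+23)/3 = 40/3 = 13.3333

G = (-5.3333, 13.3333)


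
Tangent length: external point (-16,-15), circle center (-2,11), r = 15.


d = sqrt((-16+ 2)^2 + (-15-11)^2) = sqrt(196+676) = 29.5296
L = sqrt(872.0000 - 225) = sqrt(647.0000) = 25.4362

25.4362


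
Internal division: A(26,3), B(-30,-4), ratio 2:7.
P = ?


Px = (2*(-30) + 7*26)/9 = 122/9 = 13.5556
Py = (2*(-4) + 7*3)/9 = 13/9 = 1.4444

P = (13.5556, 1.4444)


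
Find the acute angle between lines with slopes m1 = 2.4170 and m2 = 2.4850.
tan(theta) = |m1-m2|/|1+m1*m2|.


m1-m2 = -0.068
1+m1*m2 = 7.006245
tan(theta) = |-0.068/7.006245| = 0.009706
theta = arctan(|-0.068/7.006245|) = 0.5561 degrees (acute angle)

0.5561 degrees


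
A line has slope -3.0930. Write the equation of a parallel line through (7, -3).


Parallel lines have equal slopes.
m2 = -3.0930
b2 = -3 + 3.0930*7 = 18.6510

y = -3.0930x + 18.6510


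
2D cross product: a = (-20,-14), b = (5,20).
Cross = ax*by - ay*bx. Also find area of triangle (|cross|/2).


cross = -20*20 + 14*5 = -400 + 70 = -330
Triangle area = |-330|/2 = 330/2 = 165.0000

cross = -330, triangle area = 165.0000


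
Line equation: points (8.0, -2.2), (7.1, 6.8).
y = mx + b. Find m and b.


m = (9.0)/(-0.9) = -10.0000
b = y1 - m*x1 = -2.2 - (9.0*8.0)/(-0.9) = -2.2 + 80.0000 = 77.8000

y = -10.0000x + 77.8000


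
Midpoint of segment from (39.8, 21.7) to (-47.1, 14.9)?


Mx = (39.8 - 47.1)/2 = -7.3/2 = -3.6500
My = (21.7 + 14.9)/2 = 36.6/2 = 18.3000

(-3.6500, 18.3000)


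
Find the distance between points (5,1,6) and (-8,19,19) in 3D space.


dx=-13, dy=18, dz=13
d = sqrt(169+324+169) = sqrt(662) = 25.7294

25.7294


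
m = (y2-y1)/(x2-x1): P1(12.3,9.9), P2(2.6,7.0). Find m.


dy = 7.0 - 9.9 = -2.9
dx = 2.6 - 12.3 = -9.7
m = -2.9/(-9.7) = 0.2990

m = 0.2990


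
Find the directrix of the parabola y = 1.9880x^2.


a = 1.9880
1/(4a) = 0.1258
directrix: y = -0.1258 = -0.1258

y = -0.1258


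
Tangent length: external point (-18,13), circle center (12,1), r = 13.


d = sqrt((-18-12)^2 + (13-1)^2) = sqrt(900+144) = 32.3110
L = sqrt(1044.0000 - 169) = sqrt(875.0000) = 29.5804

29.5804


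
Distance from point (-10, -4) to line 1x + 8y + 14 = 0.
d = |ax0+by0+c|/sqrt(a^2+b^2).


|1*(-10) + 8*(-4) + 14| = |-28| = 28
sqrt(1 + 64) = sqrt(65) = 8.0623
d = 28/sqrt(65) = 3.4730

3.4730


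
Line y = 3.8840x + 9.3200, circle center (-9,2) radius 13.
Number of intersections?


Substitute y = 3.8840x + 9.3200: (x+ 9)^2 + (3.8840x+9.3200-2)^2 = 169
Expand to Ax^2 + Bx + C = 0, where b-k = 7.32
A = 1+m^2 = 16.085456
B = 2(m(b-k) - h) = 2(3.8840*7.32 + 9) = 74.86176
C = h^2 + (b-k)^2 - r^2 = 81 + 53.5824 - 169 = -34.4176
disc = B^2-4AC = 5604.2831 + 2214.4912 = 7818.7743
disc > 0

2 intersection points


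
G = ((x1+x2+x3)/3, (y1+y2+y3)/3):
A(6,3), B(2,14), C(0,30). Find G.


Gx = (6+2+0)/3 = 8/3 = 2.6667
Gy = (3+14+30)/3 = 47/3 = 15.6667

G = (2.6667, 15.6667)


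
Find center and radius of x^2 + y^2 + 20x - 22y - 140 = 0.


h = -D/2 = -20/2 = -10
k = -E/2 = 22/2 = 11
r^2 = h^2 + k^2 - F = 100 + 121 + 140 = 361
r = 19

Center (-10, 11), radius = 19


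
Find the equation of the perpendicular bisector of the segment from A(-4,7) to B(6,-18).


Midpoint = (1, -5.5)
Slope of AB = dy/dx = -25/10 = -2.5000
Perp slope = -dx/dy = 10/25 = 0.4000
b = My - (perp slope)*Mx = -5.5 + (10*1)/(-25) = -5.5 - 0.4000 = -5.9000

y = 0.4000x - 5.9000


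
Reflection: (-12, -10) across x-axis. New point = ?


Reflection rule for x-axis: (x, -y)
(-12, -10) -> (-12, 10)

(-12, 10)


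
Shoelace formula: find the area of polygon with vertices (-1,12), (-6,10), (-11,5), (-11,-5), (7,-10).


sum(xi*y_{i+1}) = -1*10 - 6*5 - 11*(-5) - 11*(-10) + 7*12 = 209
sum(yi*x_{i+1}) = 12*(-6) + 10*(-11) + 5*(-11) - 5*7 - 10*(-1) = -262
Area = |209 + 262|/2 = 471/2 = 235.5000

235.5000 sq units


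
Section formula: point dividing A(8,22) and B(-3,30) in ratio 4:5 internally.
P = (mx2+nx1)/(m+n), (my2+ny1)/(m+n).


Px = (4*(-3) + 5*8)/9 = 28/9 = 3.1111
Py = (4*30 + 5*22)/9 = 230/9 = 25.5556

P = (3.1111, 25.5556)


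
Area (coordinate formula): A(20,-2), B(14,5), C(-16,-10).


20*(5+ 10) = 300
14*(-10+ 2) = -112
-16*(-2-5) = 112
sum = 300
Area = |300|/2 = 150.0000

150.0000 sq units


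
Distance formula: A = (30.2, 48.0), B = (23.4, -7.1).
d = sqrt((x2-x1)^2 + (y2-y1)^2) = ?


dx = 23.4 - 30.2 = -6.8
dy = -7.1 - 48.0 = -55.1
d = sqrt(46.24 + 3036.01) = sqrt(3082.25) = 55.5180

55.5180


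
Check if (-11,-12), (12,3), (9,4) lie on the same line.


-11*(3-4) + 12*(4+ 12) + 9*(-12-3)
= 11 + 192 - 135 = 68

No, not collinear (determinant = 68)


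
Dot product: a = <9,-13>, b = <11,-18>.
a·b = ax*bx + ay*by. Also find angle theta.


a·b = 9*11 - 13*(-18) = 99 + 234 = 333
|a| = sqrt(81+169) = 15.8114
|b| = sqrt(121+324) = 21.0950
cos(theta) = 333/(sqrt(250)*sqrt(445)) = 333/sqrt(111250) = 0.998376
theta = arccos(333/sqrt(111250)) = 3.2656 degrees

a·b = 333, theta = 3.2656 deg


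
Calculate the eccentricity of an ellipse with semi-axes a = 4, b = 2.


c = sqrt(16-4) = sqrt(12) = 3.4641
e = c/a = sqrt(12)/4 = 0.8660

e = 0.8660


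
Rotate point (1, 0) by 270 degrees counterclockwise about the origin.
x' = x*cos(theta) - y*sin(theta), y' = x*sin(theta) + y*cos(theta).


cos(270) = 0, sin(270) = -1
x' = 1*0 - 0*(-1) = 0
y' = 1*(-1) + 0*0 = -1

(0, -1)


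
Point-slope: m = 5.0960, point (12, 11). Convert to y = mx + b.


y - 11 = 5.0960(x - 12)
y = 5.0960x + 11 - 5.0960*12
y = 5.0960x - 50.1520

y = 5.0960x - 50.1520


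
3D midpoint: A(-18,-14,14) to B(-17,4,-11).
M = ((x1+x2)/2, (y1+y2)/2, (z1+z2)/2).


Mx = (-18- 17)/2 = -17.5000
My = (-14+4)/2 = -5.0000
Mz = (14- 11)/2 = 1.5000

M = (-17.5000, -5.0000, 1.5000)


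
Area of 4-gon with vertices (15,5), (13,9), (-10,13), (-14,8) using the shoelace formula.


sum(xi*y_{i+1}) = 15*9 + 13*13 - 10*8 - 14*5 = 154
sum(yi*x_{i+1}) = 5*13 + 9*(-10) + 13*(-14) + 8*15 = -87
Area = |154 + 87|/2 = 241/2 = 120.5000

120.5000 sq units


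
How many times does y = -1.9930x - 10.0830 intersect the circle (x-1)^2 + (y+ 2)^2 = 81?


Substitute y = -1.9930x - 10.0830: (x-1)^2 + (-1.9930x- 10.0830+ 2)^2 = 81
Expand to Ax^2 + Bx + C = 0, where b-k = -8.083
A = 1+m^2 = 4.972049
B = 2(m(b-k) - h) = 2(-1.9930*(-8.083) - 1) = 30.218838
C = h^2 + (b-k)^2 - r^2 = 1 + 65.334889 - 81 = -14.665111
disc = B^2-4AC = 913.1782 + 291.6626 = 1204.8408
disc > 0

2 intersection points


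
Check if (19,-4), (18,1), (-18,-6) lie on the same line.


19*(1+ 6) + 18*(-6+ 4) - 18*(-4-1)
= 133 - 36 + 90 = 187

No, not collinear (determinant = 187)


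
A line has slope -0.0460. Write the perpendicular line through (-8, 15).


Perpendicular slope = -1/m1 = -1/(-0.0460) = 21.7391
b2 = y0 - m2*x0 = 15 - 8/(-0.0460) = 15 + 173.9130 = 188.9130

y = 21.7391x + 188.9130


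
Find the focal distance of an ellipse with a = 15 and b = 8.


c^2 = 15^2 - 8^2 = 225 - 64 = 161
c = sqrt(161) = 12.6886

c = 12.6886


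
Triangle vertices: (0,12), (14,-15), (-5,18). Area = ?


0*(-15-18) = 0
14*(18-12) = 84
-5*(12+ 15) = -135
sum = -51
Area = |-51|/2 = 25.5000

25.5000 sq units


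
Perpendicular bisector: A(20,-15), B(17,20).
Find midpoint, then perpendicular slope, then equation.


Midpoint = (18.5, 2.5)
Slope of AB = dy/dx = 35/(-3) = -11.6667
Perp slope = -dx/dy = 3/35 = 0.0857
b = My - (perp slope)*Mx = 2.5 + (-3*18.5)/35 = 2.5 - 1.5857 = 0.9143

y = 0.0857x + 0.9143


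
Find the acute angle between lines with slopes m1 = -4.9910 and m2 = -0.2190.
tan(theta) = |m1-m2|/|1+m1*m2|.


m1-m2 = -4.772
1+m1*m2 = 2.093029
tan(theta) = |-4.772/2.093029| = 2.279949
theta = arctan(|-4.772/2.093029|) = 66.3174 degrees (acute angle)

66.3174 degrees


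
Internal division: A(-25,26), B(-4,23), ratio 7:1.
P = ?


Px = (7*(-4) + 1*(-25))/8 = -53/8 = -6.6250
Py = (7*23 + 1*26)/8 = 187/8 = 23.3750

P = (-6.6250, 23.3750)


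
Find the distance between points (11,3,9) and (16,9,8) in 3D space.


dx=5, dy=6, dz=-1
d = sqrt(25+36+1) = sqrt(62) = 7.8740

7.8740


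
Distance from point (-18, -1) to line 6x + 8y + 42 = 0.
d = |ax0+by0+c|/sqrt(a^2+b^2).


|6*(-18) + 8*(-1) + 42| = |-74| = 74
sqrt(36 + 64) = sqrt(100) = 10.0000
d = 74/sqrt(100) = 7.4000

7.4000


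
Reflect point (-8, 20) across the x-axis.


Reflection rule for x-axis: (x, -y)
(-8, 20) -> (-8, -20)

(-8, -20)


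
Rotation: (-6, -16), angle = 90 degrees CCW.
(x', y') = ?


cos(90) = 0, sin(90) = 1
x' = -6*0 + 16*1 = 16
y' = -6*1 - 16*0 = -6

(16, -6)


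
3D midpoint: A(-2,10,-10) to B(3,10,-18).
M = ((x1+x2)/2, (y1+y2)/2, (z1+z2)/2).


Mx = (-2+3)/2 = 0.5000
My = (10+10)/2 = 10.0000
Mz = (-10- 18)/2 = -14.0000

M = (0.5000, 10.0000, -14.0000)


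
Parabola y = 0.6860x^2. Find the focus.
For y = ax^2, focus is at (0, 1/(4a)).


a = 0.6860
4a = 2.7440
focus = (0, 1/2.7440) = (0, 0.3644)

Focus = (0, 0.3644)


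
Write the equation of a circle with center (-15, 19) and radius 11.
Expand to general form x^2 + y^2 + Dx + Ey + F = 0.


(x+ 15)^2 + (y-19)^2 = 11^2
D = -2h = 30, E = -2k = -38
F = h^2+k^2-r^2 = 225+361-121 = 465

x^2 + y^2 + 30x - 38y + 465 = 0


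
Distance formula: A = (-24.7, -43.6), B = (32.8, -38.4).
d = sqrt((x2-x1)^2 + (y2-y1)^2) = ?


dx = 32.8 + 24.7 = 57.5
dy = -38.4 + 43.6 = 5.2
d = sqrt(3306.25 + 27.04) = sqrt(3333.29) = 57.7347

57.7347


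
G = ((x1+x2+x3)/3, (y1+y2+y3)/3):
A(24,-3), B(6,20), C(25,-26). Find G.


Gx = (24+6+25)/3 = 55/3 = 18.3333
Gy = (-3+20- 26)/3 = -9/3 = -3.0000

G = (18.3333, -3.0000)


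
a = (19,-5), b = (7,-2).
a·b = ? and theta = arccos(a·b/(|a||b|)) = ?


a·b = 19*7 - 5*(-2) = 133 + 10 = 143
|a| = sqrt(361+25) = 19.6469
|b| = sqrt(49+4) = 7.2801
cos(theta) = 143/(sqrt(386)*sqrt(53)) = 143/sqrt(20458) = 0.999780
theta = arccos(143/sqrt(20458)) = 1.2018 degrees

a·b = 143, theta = 1.2018 deg


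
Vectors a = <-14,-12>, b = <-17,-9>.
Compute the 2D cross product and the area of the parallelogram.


cross = -14*(-9) + 12*(-17) = 126 - 204 = -78
Parallelogram area = |-78| = 78

cross = -78, parallelogram area = 78


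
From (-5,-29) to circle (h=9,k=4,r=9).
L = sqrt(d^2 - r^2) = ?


d = sqrt((-5-9)^2 + (-29-4)^2) = sqrt(196+1089) = 35.8469
L = sqrt(1285.0000 - 81) = sqrt(1204.0000) = 34.6987

34.6987


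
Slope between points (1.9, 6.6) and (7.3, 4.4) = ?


dy = 4.4 - 6.6 = -2.2
dx = 7.3 - 1.9 = 5.4
m = -2.2/5.4 = -0.4074

m = -0.4074


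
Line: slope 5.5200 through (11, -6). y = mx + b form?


y + 6 = 5.5200(x - 11)
y = 5.5200x - 6 - 5.5200*11
y = 5.5200x - 66.7200

y = 5.5200x - 66.7200


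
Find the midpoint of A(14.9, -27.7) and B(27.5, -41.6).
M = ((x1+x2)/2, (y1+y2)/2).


Mx = (14.9 + 27.5)/2 = 42.4/2 = 21.2000
My = (-27.7 - 41.6)/2 = -69.3/2 = -34.6500

(21.2000, -34.6500)


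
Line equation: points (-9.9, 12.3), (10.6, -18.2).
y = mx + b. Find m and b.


m = (-30.5)/(20.5) = -1.4878
b = y1 - m*x1 = 12.3 - (-30.5*(-9.9))/(20.5) = 12.3 - 14.7293 = -2.4293

y = -1.4878x - 2.4293


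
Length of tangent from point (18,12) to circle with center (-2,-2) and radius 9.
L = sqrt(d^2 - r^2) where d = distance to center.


d = sqrt((18+ 2)^2 + (12+ 2)^2) = sqrt(400+196) = 24.4131
L = sqrt(596.0000 - 81) = sqrt(515.0000) = 22.6936

22.6936


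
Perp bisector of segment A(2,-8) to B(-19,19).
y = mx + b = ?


Midpoint = (-8.5, 5.5)
Slope of AB = dy/dx = 27/(-21) = -1.2857
Perp slope = -dx/dy = 21/27 = 0.7778
b = My - (perp slope)*Mx = 5.5 + (-21*(-8.5))/27 = 5.5 + 6.6111 = 12.1111

y = 0.7778x + 12.1111


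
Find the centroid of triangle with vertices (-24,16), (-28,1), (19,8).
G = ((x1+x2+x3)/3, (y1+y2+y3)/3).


Gx = (-24- 28+19)/3 = -33/3 = -11.0000
Gy = (16+1+8)/3 = 25/3 = 8.3333

G = (-11.0000, 8.3333)


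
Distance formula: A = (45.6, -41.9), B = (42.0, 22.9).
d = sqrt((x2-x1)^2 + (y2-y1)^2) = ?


dx = 42.0 - 45.6 = -3.6
dy = 22.9 + 41.9 = 64.8
d = sqrt(12.96 + 4199.04) = sqrt(4212.0) = 64.8999

64.8999


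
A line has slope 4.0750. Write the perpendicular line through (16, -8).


Perpendicular slope = -1/m1 = -1/4.0750 = -0.2454
b2 = y0 - m2*x0 = -8 + 16/4.0750 = -8 + 3.9264 = -4.0736

y = -0.2454x - 4.0736


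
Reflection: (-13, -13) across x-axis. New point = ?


Reflection rule for x-axis: (x, -y)
(-13, -13) -> (-13, 13)

(-13, 13)


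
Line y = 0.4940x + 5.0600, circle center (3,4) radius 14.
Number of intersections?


Substitute y = 0.4940x + 5.0600: (x-3)^2 + (0.4940x+5.0600-4)^2 = 196
Expand to Ax^2 + Bx + C = 0, where b-k = 1.06
A = 1+m^2 = 1.244036
B = 2(m(b-k) - h) = 2(0.4940*1.06 - 3) = -4.95272
C = h^2 + (b-k)^2 - r^2 = 9 + 1.1236 - 196 = -185.8764
disc = B^2-4AC = 24.5294 + 924.9477 = 949.4771
disc > 0

2 intersection points


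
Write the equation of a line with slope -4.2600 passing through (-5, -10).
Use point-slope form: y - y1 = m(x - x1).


y + 10 = -4.2600(x + 5)
y = -4.2600x - 10 + 4.2600*(-5)
y = -4.2600x - 31.3000

y = -4.2600x - 31.3000


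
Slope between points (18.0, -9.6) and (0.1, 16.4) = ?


dy = 16.4 + 9.6 = 26.0
dx = 0.1 - 18.0 = -17.9
m = 26.0/(-17.9) = -1.4525

m = -1.4525


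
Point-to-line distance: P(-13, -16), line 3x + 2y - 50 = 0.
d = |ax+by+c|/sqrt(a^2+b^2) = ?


|3*(-13) + 2*(-16) - 50| = |-121| = 121
sqrt(9 + 4) = sqrt(13) = 3.6056
d = 121/sqrt(13) = 33.5594

33.5594


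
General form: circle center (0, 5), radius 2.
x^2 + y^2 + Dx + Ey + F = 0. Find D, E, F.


(x-0)^2 + (y-5)^2 = 2^2
D = -2h = 0, E = -2k = -10
F = h^2+k^2-r^2 = 0+25-4 = 21

D = 0, E = -10, F = 21


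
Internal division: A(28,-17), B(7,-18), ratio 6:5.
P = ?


Px = (6*7 + 5*28)/11 = 182/11 = 16.5455
Py = (6*(-18) + 5*(-17))/11 = -193/11 = -17.5455

P = (16.5455, -17.5455)


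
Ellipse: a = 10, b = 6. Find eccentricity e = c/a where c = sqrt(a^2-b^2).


c = sqrt(100-36) = sqrt(64) = 8.0000
e = c/a = 8/10 = 0.8000

e = 0.8000


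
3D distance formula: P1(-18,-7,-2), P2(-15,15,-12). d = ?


dx=3, dy=22, dz=-10
d = sqrt(9+484+100) = sqrt(593) = 24.3516

24.3516


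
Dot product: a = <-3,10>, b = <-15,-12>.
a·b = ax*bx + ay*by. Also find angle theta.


a·b = -3*(-15) + 10*(-12) = 45 - 120 = -75
|a| = sqrt(9+100) = 10.4403
|b| = sqrt(225+144) = 19.2094
cos(theta) = -75/(sqrt(109)*sqrt(369)) = -75/sqrt(40221) = -0.373968
theta = arccos(-75/sqrt(40221)) = 111.9606 degrees

a·b = -75, theta = 111.9606 deg


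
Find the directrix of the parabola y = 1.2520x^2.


a = 1.2520
1/(4a) = 0.1997
directrix: y = -0.1997 = -0.1997

y = -0.1997


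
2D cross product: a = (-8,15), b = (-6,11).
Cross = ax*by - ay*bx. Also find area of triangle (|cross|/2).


cross = -8*11 - 15*(-6) = -88 + 90 = 2
Triangle area = |2|/2 = 2/2 = 1.0000

cross = 2, triangle area = 1.0000


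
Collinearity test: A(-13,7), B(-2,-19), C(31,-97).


-13*(-19+ 97) - 2*(-97-7) + 31*(7+ 19)
= -1014 + 208 + 806 = 0

Yes, collinear (determinant = 0)


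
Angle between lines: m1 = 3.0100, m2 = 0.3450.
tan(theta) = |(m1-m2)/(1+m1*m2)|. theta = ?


m1-m2 = 2.665
1+m1*m2 = 2.03845
tan(theta) = |2.665/2.03845| = 1.307366
theta = arctan(|2.665/2.03845|) = 52.5877 degrees (acute angle)

52.5877 degrees


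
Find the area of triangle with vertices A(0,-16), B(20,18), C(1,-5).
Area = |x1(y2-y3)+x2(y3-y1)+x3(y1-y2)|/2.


0*(18+ 5) = 0
20*(-5+ 16) = 220
1*(-16-18) = -34
sum = 186
Area = |186|/2 = 93.0000

93.0000 sq units


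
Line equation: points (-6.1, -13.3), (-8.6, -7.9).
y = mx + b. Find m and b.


m = (5.4)/(-2.5) = -2.1600
b = y1 - m*x1 = -13.3 - (5.4*(-6.1))/(-2.5) = -13.3 - 13.1760 = -26.4760

y = -2.1600x - 26.4760


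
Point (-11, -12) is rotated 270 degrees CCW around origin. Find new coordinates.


cos(270) = 0, sin(270) = -1
x' = -11*0 + 12*(-1) = -12
y' = -11*(-1) - 12*0 = 11

(-12, 11)


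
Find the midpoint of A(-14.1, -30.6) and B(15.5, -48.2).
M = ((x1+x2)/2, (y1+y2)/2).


Mx = (-14.1 + 15.5)/2 = 1.4/2 = 0.7000
My = (-30.6 - 48.2)/2 = -78.8/2 = -39.4000

(0.7000, -39.4000)


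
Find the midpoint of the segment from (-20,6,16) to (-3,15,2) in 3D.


Mx = (-20- 3)/2 = -11.5000
My = (6+15)/2 = 10.5000
Mz = (16+2)/2 = 9.0000

M = (-11.5000, 10.5000, 9.0000)


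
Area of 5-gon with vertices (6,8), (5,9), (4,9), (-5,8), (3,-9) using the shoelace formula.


sum(xi*y_{i+1}) = 6*9 + 5*9 + 4*8 - 5*(-9) + 3*8 = 200
sum(yi*x_{i+1}) = 8*5 + 9*4 + 9*(-5) + 8*3 - 9*6 = 1
Area = |200 - 1|/2 = 199/2 = 99.5000

99.5000 sq units


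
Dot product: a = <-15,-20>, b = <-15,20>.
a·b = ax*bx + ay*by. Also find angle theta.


a·b = -15*(-15) - 20*20 = 225 - 400 = -175
|a| = sqrt(225+400) = 25.0000
|b| = sqrt(225+400) = 25.0000
cos(theta) = -175/(sqrt(625)*sqrt(625)) = -175/sqrt(390625) = -0.280000
theta = arccos(-175/sqrt(390625)) = 106.2602 degrees

a·b = -175, theta = 106.2602 deg


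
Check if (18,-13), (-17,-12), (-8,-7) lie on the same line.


18*(-12+ 7) - 17*(-7+ 13) - 8*(-13+ 12)
= -90 - 102 + 8 = -184

No, not collinear (determinant = -184)


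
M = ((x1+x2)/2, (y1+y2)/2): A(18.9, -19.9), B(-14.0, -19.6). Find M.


Mx = (18.9 - 14.0)/2 = 4.9/2 = 2.4500
My = (-19.9 - 19.6)/2 = -39.5/2 = -19.7500

(2.4500, -19.7500)


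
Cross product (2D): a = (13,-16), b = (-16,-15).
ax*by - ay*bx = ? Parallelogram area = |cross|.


cross = 13*(-15) + 16*(-16) = -195 - 256 = -451
Parallelogram area = |-451| = 451

cross = -451, parallelogram area = 451


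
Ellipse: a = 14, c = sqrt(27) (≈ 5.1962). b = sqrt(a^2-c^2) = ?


b^2 = 14^2 - (sqrt(27))^2 = 196 - 27 = 169
b = sqrt(169) = 13

b = 13


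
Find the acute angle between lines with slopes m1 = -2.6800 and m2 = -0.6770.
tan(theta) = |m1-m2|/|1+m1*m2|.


m1-m2 = -2.003
1+m1*m2 = 2.81436
tan(theta) = |-2.003/2.81436| = 0.711707
theta = arctan(|-2.003/2.81436|) = 35.4397 degrees (acute angle)

35.4397 degrees


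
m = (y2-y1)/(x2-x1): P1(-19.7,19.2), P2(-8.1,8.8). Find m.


dy = 8.8 - 19.2 = -10.4
dx = -8.1 + 19.7 = 11.6
m = -10.4/11.6 = -0.8966

m = -0.8966


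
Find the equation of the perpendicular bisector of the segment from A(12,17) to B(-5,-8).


Midpoint = (3.5, 4.5)
Slope of AB = dy/dx = -25/(-17) = 1.4706
Perp slope = -dx/dy = -17/25 = -0.6800
b = My - (perp slope)*Mx = 4.5 + (-17*3.5)/(-25) = 4.5 + 2.3800 = 6.8800

y = -0.6800x + 6.8800


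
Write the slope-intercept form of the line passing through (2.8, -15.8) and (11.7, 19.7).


m = (35.5)/(8.9) = 3.9888
b = y1 - m*x1 = -15.8 - (35.5*2.8)/(8.9) = -15.8 - 11.1685 = -26.9685

y = 3.9888x - 26.9685


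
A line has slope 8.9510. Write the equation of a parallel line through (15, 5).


Parallel lines have equal slopes.
m2 = 8.9510
b2 = 5 - 8.9510*15 = -129.2650

y = 8.9510x - 129.2650


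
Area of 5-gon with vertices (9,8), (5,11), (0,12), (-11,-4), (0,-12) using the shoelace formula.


sum(xi*y_{i+1}) = 9*11 + 5*12 + 0*(-4) - 11*(-12) + 0*8 = 291
sum(yi*x_{i+1}) = 8*5 + 11*0 + 12*(-11) - 4*0 - 12*9 = -200
Area = |291 + 200|/2 = 491/2 = 245.5000

245.5000 sq units


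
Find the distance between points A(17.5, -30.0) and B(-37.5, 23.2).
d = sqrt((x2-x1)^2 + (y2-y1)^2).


dx = -37.5 - 17.5 = -55.0
dy = 23.2 + 30.0 = 53.2
d = sqrt(3025.0 + 2830.24) = sqrt(5855.24) = 76.5195

76.5195


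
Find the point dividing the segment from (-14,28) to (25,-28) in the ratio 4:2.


Px = (4*25 + 2*(-14))/6 = 72/6 = 12.0000
Py = (4*(-28) + 2*28)/6 = -56/6 = -9.3333

P = (12.0000, -9.3333)


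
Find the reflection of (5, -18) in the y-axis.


Reflection rule for y-axis: (-x, y)
(5, -18) -> (-5, -18)

(-5, -18)


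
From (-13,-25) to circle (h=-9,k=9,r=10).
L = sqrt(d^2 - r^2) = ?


d = sqrt((-13+ 9)^2 + (-25-9)^2) = sqrt(16+1156) = 34.2345
L = sqrt(1172.0000 - 100) = sqrt(1072.0000) = 32.7414

32.7414


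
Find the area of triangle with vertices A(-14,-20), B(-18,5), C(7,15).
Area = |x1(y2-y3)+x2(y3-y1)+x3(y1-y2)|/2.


-14*(5-15) = 140
-18*(15+ 20) = -630
7*(-20-5) = -175
sum = -665
Area = |-665|/2 = 332.5000

332.5000 sq units


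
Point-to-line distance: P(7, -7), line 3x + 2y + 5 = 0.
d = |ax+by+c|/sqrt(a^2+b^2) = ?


|3*7 + 2*(-7) + 5| = |12| = 12
sqrt(9 + 4) = sqrt(13) = 3.6056
d = 12/sqrt(13) = 3.3282

3.3282


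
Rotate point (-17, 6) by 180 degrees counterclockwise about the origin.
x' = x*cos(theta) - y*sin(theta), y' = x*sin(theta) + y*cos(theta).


cos(180) = -1, sin(180) = 0
x' = -17*(-1) - 6*0 = 17
y' = -17*0 + 6*(-1) = -6

(17, -6)


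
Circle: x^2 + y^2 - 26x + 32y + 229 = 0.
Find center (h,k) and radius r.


h = -D/2 = 26/2 = 13
k = -E/2 = -32/2 = -16
r^2 = h^2 + k^2 - F = 169 + 256 - 229 = 196
r = 14

Center (13, -16), radius = 14


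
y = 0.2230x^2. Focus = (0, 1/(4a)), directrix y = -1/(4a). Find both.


a = 0.2230
1/(4a) = 1.1211
Focus = (0, 1.1211)
Directrix: y = -1.1211

Focus = (0, 1.1211), Directrix: y = -1.1211


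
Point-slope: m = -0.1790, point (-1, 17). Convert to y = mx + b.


y - 17 = -0.1790(x + 1)
y = -0.1790x + 17 + 0.1790*(-1)
y = -0.1790x + 16.8210

y = -0.1790x + 16.8210


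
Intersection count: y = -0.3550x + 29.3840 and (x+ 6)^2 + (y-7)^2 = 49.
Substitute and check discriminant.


Substitute y = -0.3550x + 29.3840: (x+ 6)^2 + (-0.3550x+29.3840-7)^2 = 49
Expand to Ax^2 + Bx + C = 0, where b-k = 22.384
A = 1+m^2 = 1.126025
B = 2(m(b-k) - h) = 2(-0.3550*22.384 + 6) = -3.89264
C = h^2 + (b-k)^2 - r^2 = 36 + 501.043456 - 49 = 488.043456
disc = B^2-4AC = 15.1526 - 2198.1965 = -2183.0439
disc < 0

0 intersection points


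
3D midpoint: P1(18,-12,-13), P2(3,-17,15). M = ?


Mx = (18+3)/2 = 10.5000
My = (-12- 17)/2 = -14.5000
Mz = (-13+15)/2 = 1.0000

M = (10.5000, -14.5000, 1.0000)


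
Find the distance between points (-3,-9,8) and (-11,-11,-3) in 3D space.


dx=-8, dy=-2, dz=-11
d = sqrt(64+4+121) = sqrt(189) = 13.7477

13.7477


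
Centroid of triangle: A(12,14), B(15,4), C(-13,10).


Gx = (12+15- 13)/3 = 14/3 = 4.6667
Gy = (14+4+10)/3 = 28/3 = 9.3333

G = (4.6667, 9.3333)


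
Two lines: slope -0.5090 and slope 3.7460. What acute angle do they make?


m1-m2 = -4.255
1+m1*m2 = -0.906714
tan(theta) = |-4.255/(-0.906714)| = 4.692770
theta = arctan(|-4.255/(-0.906714)|) = 77.9706 degrees (acute angle)

77.9706 degrees


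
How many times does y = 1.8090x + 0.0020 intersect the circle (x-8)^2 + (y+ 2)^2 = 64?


Substitute y = 1.8090x + 0.0020: (x-8)^2 + (1.8090x+0.0020+ 2)^2 = 64
Expand to Ax^2 + Bx + C = 0, where b-k = 2.002
A = 1+m^2 = 4.272481
B = 2(m(b-k) - h) = 2(1.8090*2.002 - 8) = -8.756764
C = h^2 + (b-k)^2 - r^2 = 64 + 4.008004 - 64 = 4.008004
disc = B^2-4AC = 76.6809 - 68.4965 = 8.1844
disc > 0

2 intersection points


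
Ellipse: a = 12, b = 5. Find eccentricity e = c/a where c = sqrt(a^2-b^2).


c = sqrt(144-25) = sqrt(119) = 10.9087
e = c/a = sqrt(119)/12 = 0.9091

e = 0.9091


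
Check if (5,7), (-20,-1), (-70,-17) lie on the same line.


5*(-1+ 17) - 20*(-17-7) - 70*(7+ 1)
= 80 + 480 - 560 = 0

Yes, collinear (determinant = 0)


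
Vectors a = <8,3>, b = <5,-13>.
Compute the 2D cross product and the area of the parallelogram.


cross = 8*(-13) - 3*5 = -104 - 15 = -119
Parallelogram area = |-119| = 119

cross = -119, parallelogram area = 119


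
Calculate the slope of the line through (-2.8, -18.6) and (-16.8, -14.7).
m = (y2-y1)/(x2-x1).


dy = -14.7 + 18.6 = 3.9
dx = -16.8 + 2.8 = -14.0
m = 3.9/(-14.0) = -0.2786

m = -0.2786


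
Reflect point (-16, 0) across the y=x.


Reflection rule for y=x: (y, x)
(-16, 0) -> (0, -16)

(0, -16)


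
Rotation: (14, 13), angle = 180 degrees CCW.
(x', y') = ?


cos(180) = -1, sin(180) = 0
x' = 14*(-1) - 13*0 = -14
y' = 14*0 + 13*(-1) = -13

(-14, -13)


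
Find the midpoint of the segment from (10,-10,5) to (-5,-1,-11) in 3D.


Mx = (10- 5)/2 = 2.5000
My = (-10- 1)/2 = -5.5000
Mz = (5- 11)/2 = -3.0000

M = (2.5000, -5.5000, -3.0000)


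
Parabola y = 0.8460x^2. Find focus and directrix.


a = 0.8460
1/(4a) = 0.2955
Focus = (0, 0.2955)
Directrix: y = -0.2955

Focus = (0, 0.2955), Directrix: y = -0.2955


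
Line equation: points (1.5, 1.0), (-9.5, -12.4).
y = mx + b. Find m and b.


m = (-13.4)/(-11.0) = 1.2182
b = y1 - m*x1 = 1.0 - (-13.4*1.5)/(-11.0) = 1.0 - 1.8273 = -0.8273

y = 1.2182x - 0.8273


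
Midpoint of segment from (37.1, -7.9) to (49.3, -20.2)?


Mx = (37.1 + 49.3)/2 = 86.4/2 = 43.2000
My = (-7.9 - 20.2)/2 = -28.1/2 = -14.0500

(43.2000, -14.0500)


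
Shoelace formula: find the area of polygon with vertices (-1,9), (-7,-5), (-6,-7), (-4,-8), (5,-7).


sum(xi*y_{i+1}) = -1*(-5) - 7*(-7) - 6*(-8) - 4*(-7) + 5*9 = 175
sum(yi*x_{i+1}) = 9*(-7) - 5*(-6) - 7*(-4) - 8*5 - 7*(-1) = -38
Area = |175 + 38|/2 = 213/2 = 106.5000

106.5000 sq units


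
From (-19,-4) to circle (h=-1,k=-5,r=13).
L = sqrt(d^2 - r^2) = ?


d = sqrt((-19+ 1)^2 + (-4+ 5)^2) = sqrt(324+1) = 18.0278
L = sqrt(325.0000 - 169) = sqrt(156.0000) = 12.4900

12.4900


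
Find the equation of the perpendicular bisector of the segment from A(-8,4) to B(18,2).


Midpoint = (5, 3)
Slope of AB = dy/dx = -2/26 = -0.0769
Perp slope = -dx/dy = 26/2 = 13.0000
b = My - (perp slope)*Mx = 3 + (26*5)/(-2) = 3 - 65.0000 = -62.0000

y = 13.0000x - 62.0000


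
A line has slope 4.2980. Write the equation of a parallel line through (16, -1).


Parallel lines have equal slopes.
m2 = 4.2980
b2 = -1 - 4.2980*16 = -69.7680

y = 4.2980x - 69.7680


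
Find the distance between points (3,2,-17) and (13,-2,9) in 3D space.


dx=10, dy=-4, dz=26
d = sqrt(100+16+676) = sqrt(792) = 28.1425

28.1425


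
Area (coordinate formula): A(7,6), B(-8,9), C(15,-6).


7*(9+ 6) = 105
-8*(-6-6) = 96
15*(6-9) = -45
sum = 156
Area = |156|/2 = 78.0000

78.0000 sq units


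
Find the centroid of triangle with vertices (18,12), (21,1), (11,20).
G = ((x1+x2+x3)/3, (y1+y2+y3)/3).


Gx = (18+21+11)/3 = 50/3 = 16.6667
Gy = (12+1+20)/3 = 33/3 = 11.0000

G = (16.6667, 11.0000)


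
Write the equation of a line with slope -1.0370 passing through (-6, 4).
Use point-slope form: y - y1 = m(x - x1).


y - 4 = -1.0370(x + 6)
y = -1.0370x + 4 + 1.0370*(-6)
y = -1.0370x - 2.2220

y = -1.0370x - 2.2220


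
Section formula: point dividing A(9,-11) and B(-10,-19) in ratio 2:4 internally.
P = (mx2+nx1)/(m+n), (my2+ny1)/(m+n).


Px = (2*(-10) + 4*9)/6 = 16/6 = 2.6667
Py = (2*(-19) + 4*(-11))/6 = -82/6 = -13.6667

P = (2.6667, -13.6667)


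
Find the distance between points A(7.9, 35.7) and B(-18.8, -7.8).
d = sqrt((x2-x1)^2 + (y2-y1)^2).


dx = -18.8 - 7.9 = -26.7
dy = -7.8 - 35.7 = -43.5
d = sqrt(712.89 + 1892.25) = sqrt(2605.14) = 51.0406

51.0406


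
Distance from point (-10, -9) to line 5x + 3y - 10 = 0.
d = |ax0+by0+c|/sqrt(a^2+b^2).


|5*(-10) + 3*(-9) - 10| = |-87| = 87
sqrt(25 + 9) = sqrt(34) = 5.8310
d = 87/sqrt(34) = 14.9204

14.9204


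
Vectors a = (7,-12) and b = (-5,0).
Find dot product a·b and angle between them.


a·b = 7*(-5) - 12*0 = -35 + 0 = -35
|a| = sqrt(49+144) = 13.8924
|b| = sqrt(25+0) = 5.0000
cos(theta) = -35/(sqrt(193)*sqrt(25)) = -35/sqrt(4825) = -0.503871
theta = arccos(-35/sqrt(4825)) = 120.2564 degrees

a·b = -35, theta = 120.2564 deg


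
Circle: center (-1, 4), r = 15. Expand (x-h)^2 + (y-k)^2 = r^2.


(x+ 1)^2 + (y-4)^2 = 15^2
D = -2h = 2, E = -2k = -8
F = h^2+k^2-r^2 = 1+16-225 = -208

x^2 + y^2 + 2x - 8y - 208 = 0


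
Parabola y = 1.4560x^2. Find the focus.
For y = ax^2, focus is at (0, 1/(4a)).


a = 1.4560
4a = 5.8240
focus = (0, 1/5.8240) = (0, 0.1717)

Focus = (0, 0.1717)


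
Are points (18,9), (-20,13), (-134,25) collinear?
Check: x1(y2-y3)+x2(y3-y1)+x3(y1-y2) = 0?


18*(13-25) - 20*(25-9) - 134*(9-13)
= -216 - 320 + 536 = 0

Yes, collinear (determinant = 0)


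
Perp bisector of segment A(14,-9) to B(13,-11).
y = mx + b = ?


Midpoint = (13.5, -10)
Slope of AB = dy/dx = -2/(-1) = 2.0000
Perp slope = -dx/dy = -1/2 = -0.5000
b = My - (perp slope)*Mx = -10 + (-1*13.5)/(-2) = -10 + 6.7500 = -3.2500

y = -0.5000x - 3.2500


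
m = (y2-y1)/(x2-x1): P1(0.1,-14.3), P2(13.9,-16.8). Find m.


dy = -16.8 + 14.3 = -2.5
dx = 13.9 - 0.1 = 13.8
m = -2.5/13.8 = -0.1812

m = -0.1812


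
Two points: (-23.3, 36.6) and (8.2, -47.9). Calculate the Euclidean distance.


dx = 8.2 + 23.3 = 31.5
dy = -47.9 - 36.6 = -84.5
d = sqrt(992.25 + 7140.25) = sqrt(8132.5) = 90.1804

90.1804


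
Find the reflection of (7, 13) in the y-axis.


Reflection rule for y-axis: (-x, y)
(7, 13) -> (-7, 13)

(-7, 13)


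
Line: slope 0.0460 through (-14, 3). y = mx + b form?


y - 3 = 0.0460(x + 14)
y = 0.0460x + 3 - 0.0460*(-14)
y = 0.0460x + 3.6440

y = 0.0460x + 3.6440


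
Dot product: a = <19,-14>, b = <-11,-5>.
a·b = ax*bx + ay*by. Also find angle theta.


a·b = 19*(-11) - 14*(-5) = -209 + 70 = -139
|a| = sqrt(361+196) = 23.6008
|b| = sqrt(121+25) = 12.0830
cos(theta) = -139/(sqrt(557)*sqrt(146)) = -139/sqrt(81322) = -0.487428
theta = arccos(-139/sqrt(81322)) = 119.1717 degrees

a·b = -139, theta = 119.1717 deg


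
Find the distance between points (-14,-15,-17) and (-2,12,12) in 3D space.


dx=12, dy=27, dz=29
d = sqrt(144+729+841) = sqrt(1714) = 41.4005

41.4005


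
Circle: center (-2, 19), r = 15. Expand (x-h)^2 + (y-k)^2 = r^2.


(x+ 2)^2 + (y-19)^2 = 15^2
D = -2h = 4, E = -2k = -38
F = h^2+k^2-r^2 = 4+361-225 = 140

x^2 + y^2 + 4x - 38y + 140 = 0


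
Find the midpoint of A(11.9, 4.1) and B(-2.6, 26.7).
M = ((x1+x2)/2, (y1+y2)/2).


Mx = (11.9 - 2.6)/2 = 9.3/2 = 4.6500
My = (4.1 + 26.7)/2 = 30.8/2 = 15.4000

(4.6500, 15.4000)


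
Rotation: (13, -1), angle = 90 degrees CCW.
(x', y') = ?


cos(90) = 0, sin(90) = 1
x' = 13*0 + 1*1 = 1
y' = 13*1 - 1*0 = 13

(1, 13)


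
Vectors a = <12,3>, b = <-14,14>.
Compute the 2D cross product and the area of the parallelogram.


cross = 12*14 - 3*(-14) = 168 + 42 = 210
Parallelogram area = |210| = 210

cross = 210, parallelogram area = 210


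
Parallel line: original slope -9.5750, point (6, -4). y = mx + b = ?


Parallel lines have equal slopes.
m2 = -9.5750
b2 = -4 + 9.5750*6 = 53.4500

y = -9.5750x + 53.4500


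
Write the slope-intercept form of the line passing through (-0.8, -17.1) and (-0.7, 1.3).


m = (18.4)/(0.1) = 184.0000
b = y1 - m*x1 = -17.1 - (18.4*(-0.8))/(0.1) = -17.1 + 147.2000 = 130.1000

y = 184.0000x + 130.1000


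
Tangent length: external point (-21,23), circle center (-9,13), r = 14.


d = sqrt((-21+ 9)^2 + (23-13)^2) = sqrt(144+100) = 15.6205
L = sqrt(244.0000 - 196) = sqrt(48.0000) = 6.9282

6.9282


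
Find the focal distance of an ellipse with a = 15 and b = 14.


c^2 = 15^2 - 14^2 = 225 - 196 = 29
c = sqrt(29) = 5.3852

c = 5.3852


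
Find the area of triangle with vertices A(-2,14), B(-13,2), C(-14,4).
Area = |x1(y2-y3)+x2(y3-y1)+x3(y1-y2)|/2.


-2*(2-4) = 4
-13*(4-14) = 130
-14*(14-2) = -168
sum = -34
Area = |-34|/2 = 17.0000

17.0000 sq units


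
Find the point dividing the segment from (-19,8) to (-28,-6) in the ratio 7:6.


Px = (7*(-28) + 6*(-19))/13 = -310/13 = -23.8462
Py = (7*(-6) + 6*8)/13 = 6/13 = 0.4615

P = (-23.8462, 0.4615)


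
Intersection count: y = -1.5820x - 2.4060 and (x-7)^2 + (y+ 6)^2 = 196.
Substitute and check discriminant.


Substitute y = -1.5820x - 2.4060: (x-7)^2 + (-1.5820x- 2.4060+ 6)^2 = 196
Expand to Ax^2 + Bx + C = 0, where b-k = 3.594
A = 1+m^2 = 3.502724
B = 2(m(b-k) - h) = 2(-1.5820*3.594 - 7) = -25.371416
C = h^2 + (b-k)^2 - r^2 = 49 + 12.916836 - 196 = -134.083164
disc = B^2-4AC = 643.7087 + 1878.6253 = 2522.3340
disc > 0

2 intersection points
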